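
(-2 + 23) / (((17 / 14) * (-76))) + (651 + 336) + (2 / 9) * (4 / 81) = 464709863 / 470934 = 986.78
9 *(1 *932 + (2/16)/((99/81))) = 738225/88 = 8388.92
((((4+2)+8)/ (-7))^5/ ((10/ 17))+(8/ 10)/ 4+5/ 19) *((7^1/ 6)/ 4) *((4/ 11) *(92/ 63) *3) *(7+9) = -1257088/ 3135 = -400.99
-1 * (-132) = 132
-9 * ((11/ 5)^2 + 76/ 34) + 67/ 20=-102557/ 1700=-60.33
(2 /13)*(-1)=-2 /13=-0.15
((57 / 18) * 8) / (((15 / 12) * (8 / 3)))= 38 / 5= 7.60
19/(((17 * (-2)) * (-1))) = 19/34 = 0.56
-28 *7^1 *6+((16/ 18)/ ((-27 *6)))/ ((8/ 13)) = -1714621/ 1458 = -1176.01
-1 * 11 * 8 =-88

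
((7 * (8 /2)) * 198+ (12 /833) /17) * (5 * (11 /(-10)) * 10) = -4317972780 /14161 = -304920.05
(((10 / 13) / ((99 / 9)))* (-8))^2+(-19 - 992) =-20667539 / 20449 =-1010.69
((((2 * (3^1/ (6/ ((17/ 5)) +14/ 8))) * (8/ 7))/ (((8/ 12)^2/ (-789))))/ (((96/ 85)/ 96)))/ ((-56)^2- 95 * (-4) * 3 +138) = -246262680/ 3692311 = -66.70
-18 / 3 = -6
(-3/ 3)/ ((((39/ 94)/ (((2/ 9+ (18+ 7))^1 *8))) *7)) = -170704/ 2457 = -69.48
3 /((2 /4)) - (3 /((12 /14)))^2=-6.25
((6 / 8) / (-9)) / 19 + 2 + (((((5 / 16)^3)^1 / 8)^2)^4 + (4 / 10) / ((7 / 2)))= 5595052941257657138139261134811944703403 / 2651809851590907166443095085259287429120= 2.11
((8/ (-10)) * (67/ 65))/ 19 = -268/ 6175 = -0.04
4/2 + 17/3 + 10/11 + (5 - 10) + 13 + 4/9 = 1685/99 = 17.02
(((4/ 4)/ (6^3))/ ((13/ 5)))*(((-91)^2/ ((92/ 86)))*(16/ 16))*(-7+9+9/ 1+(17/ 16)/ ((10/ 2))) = 356083/ 2304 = 154.55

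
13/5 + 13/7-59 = -1909/35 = -54.54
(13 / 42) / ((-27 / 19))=-247 / 1134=-0.22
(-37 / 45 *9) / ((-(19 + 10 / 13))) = 481 / 1285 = 0.37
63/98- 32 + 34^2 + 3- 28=15395/14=1099.64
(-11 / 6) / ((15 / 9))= -1.10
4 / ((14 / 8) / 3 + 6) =48 / 79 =0.61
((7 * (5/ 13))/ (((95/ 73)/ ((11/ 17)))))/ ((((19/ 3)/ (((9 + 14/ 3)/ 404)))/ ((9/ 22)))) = 188559/ 64463048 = 0.00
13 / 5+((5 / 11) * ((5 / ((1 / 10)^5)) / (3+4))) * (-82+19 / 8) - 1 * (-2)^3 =-142186917 / 55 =-2585216.67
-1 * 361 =-361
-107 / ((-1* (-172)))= -107 / 172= -0.62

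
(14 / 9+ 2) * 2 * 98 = 6272 / 9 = 696.89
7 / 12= 0.58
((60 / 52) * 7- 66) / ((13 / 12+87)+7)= -9036 / 14833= -0.61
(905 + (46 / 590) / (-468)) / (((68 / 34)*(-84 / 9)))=-124944277 / 2577120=-48.48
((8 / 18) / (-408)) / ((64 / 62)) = -31 / 29376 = -0.00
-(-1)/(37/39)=39/37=1.05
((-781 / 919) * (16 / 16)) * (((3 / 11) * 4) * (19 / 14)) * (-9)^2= -655614 / 6433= -101.91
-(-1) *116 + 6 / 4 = 235 / 2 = 117.50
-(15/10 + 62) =-127/2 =-63.50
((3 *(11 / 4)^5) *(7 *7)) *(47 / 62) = 1112701359 / 63488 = 17526.17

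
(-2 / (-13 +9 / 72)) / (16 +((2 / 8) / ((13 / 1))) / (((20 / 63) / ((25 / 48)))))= 53248 / 5495359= 0.01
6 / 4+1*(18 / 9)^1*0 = 3 / 2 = 1.50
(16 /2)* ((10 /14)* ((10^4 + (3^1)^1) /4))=14290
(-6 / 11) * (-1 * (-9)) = -54 / 11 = -4.91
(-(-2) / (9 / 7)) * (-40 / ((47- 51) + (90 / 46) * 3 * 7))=-12880 / 7677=-1.68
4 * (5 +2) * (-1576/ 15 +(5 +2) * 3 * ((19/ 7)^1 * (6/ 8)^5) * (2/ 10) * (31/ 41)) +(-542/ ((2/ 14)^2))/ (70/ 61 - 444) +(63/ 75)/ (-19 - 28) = -1411579022065751/ 499737388800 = -2824.64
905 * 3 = 2715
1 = 1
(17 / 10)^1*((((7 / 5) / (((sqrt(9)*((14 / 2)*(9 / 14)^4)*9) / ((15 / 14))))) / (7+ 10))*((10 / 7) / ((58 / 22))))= 4312 / 1712421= 0.00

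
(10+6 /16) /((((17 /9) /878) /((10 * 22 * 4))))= 72145260 /17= 4243838.82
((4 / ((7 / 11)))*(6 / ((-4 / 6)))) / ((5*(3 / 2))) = -264 / 35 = -7.54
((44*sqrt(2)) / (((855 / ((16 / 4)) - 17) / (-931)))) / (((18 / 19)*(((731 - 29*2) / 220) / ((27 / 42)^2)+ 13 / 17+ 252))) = -1.19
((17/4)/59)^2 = 0.01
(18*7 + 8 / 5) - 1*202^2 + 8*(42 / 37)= -7523454 / 185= -40667.32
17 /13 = 1.31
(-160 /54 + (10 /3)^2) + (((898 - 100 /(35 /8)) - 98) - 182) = 114022 /189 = 603.29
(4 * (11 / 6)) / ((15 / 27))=66 / 5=13.20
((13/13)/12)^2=1/144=0.01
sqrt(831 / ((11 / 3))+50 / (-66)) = sqrt(245982) / 33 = 15.03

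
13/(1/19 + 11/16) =3952/225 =17.56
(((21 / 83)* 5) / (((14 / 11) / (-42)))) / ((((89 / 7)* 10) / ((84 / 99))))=-2058 / 7387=-0.28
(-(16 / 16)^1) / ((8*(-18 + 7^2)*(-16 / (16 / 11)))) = 1 / 2728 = 0.00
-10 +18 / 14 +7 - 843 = -5913 / 7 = -844.71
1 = 1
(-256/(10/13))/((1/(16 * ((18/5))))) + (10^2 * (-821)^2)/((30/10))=1683664804/75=22448864.05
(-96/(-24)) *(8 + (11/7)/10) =1142/35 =32.63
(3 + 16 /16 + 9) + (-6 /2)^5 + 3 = -227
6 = 6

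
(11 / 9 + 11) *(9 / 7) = 110 / 7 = 15.71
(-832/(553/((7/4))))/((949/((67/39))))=-1072/224913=-0.00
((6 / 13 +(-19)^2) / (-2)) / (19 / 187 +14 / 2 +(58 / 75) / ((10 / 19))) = -329517375 / 15626962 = -21.09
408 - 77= 331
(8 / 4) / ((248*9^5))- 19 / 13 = -139119431 / 95186988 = -1.46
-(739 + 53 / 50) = -37003 / 50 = -740.06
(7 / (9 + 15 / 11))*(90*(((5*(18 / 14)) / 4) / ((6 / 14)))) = 17325 / 76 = 227.96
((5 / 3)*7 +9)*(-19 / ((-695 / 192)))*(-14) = -1055488 / 695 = -1518.69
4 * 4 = 16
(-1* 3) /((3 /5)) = -5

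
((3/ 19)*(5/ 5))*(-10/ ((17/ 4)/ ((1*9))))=-1080/ 323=-3.34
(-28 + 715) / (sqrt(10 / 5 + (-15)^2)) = 687* sqrt(227) / 227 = 45.60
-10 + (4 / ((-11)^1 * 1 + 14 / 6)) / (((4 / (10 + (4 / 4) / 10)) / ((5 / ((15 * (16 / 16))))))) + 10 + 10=2499 / 260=9.61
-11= -11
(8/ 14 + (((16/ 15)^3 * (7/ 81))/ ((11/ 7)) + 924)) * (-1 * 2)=-38927035856/ 21049875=-1849.28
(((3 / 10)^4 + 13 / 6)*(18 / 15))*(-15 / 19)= -2.06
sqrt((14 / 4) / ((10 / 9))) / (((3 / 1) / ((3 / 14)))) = 3 * sqrt(35) / 140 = 0.13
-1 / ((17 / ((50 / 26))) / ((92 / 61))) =-2300 / 13481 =-0.17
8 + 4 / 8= 17 / 2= 8.50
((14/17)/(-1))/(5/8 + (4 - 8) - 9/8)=0.18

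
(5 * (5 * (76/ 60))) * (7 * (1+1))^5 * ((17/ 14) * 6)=124083680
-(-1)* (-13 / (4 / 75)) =-243.75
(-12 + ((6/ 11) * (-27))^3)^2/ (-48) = -379407421875/ 1771561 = -214165.60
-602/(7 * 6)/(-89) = 43/267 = 0.16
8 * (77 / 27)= 22.81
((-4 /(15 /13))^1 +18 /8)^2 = 5329 /3600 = 1.48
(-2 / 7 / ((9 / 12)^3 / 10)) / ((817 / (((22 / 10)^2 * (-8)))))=247808 / 772065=0.32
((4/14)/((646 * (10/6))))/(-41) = -0.00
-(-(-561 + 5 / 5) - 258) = -302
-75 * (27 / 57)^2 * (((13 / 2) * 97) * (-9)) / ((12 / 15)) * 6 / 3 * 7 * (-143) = -345070600875 / 1444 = -238968560.16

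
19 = 19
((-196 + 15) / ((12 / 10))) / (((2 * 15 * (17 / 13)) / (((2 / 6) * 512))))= -301184 / 459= -656.17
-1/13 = -0.08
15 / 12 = 5 / 4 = 1.25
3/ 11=0.27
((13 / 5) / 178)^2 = 169 / 792100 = 0.00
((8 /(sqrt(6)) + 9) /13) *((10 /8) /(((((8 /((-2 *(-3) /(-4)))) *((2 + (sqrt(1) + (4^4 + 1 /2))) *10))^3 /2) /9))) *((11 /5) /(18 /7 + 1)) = -6237 /1723144217600000 -231 *sqrt(6) /430786054400000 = -0.00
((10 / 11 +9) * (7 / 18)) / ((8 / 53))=40439 / 1584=25.53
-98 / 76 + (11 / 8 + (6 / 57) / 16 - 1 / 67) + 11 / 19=3341 / 5092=0.66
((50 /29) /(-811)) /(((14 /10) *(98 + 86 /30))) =-0.00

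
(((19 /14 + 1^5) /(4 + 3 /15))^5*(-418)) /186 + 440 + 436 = 736301008302649 /840646341024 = 875.87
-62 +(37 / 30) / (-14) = -26077 / 420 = -62.09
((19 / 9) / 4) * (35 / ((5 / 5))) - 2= 593 / 36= 16.47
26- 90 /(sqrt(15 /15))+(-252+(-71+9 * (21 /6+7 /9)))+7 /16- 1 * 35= -6129 /16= -383.06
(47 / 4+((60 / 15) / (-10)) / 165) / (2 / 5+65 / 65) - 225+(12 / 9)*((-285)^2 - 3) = 499326787 / 4620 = 108079.39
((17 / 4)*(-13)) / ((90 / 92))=-5083 / 90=-56.48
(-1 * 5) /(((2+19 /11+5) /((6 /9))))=-55 /144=-0.38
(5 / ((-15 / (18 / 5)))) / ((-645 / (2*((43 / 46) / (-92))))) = -1 / 26450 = -0.00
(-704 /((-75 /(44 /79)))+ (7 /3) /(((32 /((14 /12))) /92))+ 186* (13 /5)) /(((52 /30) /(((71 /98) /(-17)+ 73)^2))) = 298108481759884031 /195462583680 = 1525143.46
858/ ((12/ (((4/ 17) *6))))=1716/ 17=100.94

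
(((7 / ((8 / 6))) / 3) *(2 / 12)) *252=147 / 2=73.50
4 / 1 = 4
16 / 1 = 16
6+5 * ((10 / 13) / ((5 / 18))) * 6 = 1158 / 13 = 89.08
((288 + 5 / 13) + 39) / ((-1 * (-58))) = 2128 / 377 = 5.64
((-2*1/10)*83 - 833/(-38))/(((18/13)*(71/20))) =4381/4047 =1.08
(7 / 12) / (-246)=-7 / 2952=-0.00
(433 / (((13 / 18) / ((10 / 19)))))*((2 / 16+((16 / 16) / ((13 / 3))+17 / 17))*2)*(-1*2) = -5494770 / 3211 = -1711.23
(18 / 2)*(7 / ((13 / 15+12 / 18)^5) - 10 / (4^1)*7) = -1931766795 / 12872686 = -150.07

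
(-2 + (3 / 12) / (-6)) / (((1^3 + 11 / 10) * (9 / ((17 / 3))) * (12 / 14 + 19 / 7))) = -833 / 4860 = -0.17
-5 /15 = -1 /3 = -0.33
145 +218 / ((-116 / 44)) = 1807 / 29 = 62.31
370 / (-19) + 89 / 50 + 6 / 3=-14909 / 950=-15.69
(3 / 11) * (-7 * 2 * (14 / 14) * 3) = -126 / 11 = -11.45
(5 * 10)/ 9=50/ 9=5.56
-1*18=-18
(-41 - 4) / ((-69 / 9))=135 / 23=5.87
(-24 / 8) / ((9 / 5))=-1.67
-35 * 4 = -140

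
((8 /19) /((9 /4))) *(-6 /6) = -32 /171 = -0.19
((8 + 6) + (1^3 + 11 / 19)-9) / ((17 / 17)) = 125 / 19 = 6.58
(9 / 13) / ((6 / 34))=51 / 13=3.92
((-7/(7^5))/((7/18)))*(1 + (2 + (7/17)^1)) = -1044/285719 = -0.00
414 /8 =207 /4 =51.75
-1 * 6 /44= -3 /22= -0.14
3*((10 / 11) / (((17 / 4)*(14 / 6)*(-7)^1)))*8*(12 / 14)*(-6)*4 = 414720 / 64141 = 6.47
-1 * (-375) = 375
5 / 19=0.26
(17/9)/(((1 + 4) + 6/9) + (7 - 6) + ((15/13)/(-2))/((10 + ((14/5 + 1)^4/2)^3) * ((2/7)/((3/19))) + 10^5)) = 3249004671042520013/11467074848136054090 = 0.28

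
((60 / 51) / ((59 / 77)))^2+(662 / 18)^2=110411451649 / 81486729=1354.96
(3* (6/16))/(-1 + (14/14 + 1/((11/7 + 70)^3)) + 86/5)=5658817545/86517046408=0.07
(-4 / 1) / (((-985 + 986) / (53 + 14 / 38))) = -4056 / 19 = -213.47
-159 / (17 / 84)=-785.65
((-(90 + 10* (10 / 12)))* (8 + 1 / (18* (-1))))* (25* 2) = -1054625 / 27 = -39060.19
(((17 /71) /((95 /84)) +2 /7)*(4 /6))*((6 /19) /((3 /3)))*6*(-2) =-1127328 /897085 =-1.26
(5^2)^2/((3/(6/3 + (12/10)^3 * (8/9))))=2210/3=736.67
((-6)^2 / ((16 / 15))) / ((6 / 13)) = 585 / 8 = 73.12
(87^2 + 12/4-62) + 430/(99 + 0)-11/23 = 17109071/2277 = 7513.87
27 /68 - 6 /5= -273 /340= -0.80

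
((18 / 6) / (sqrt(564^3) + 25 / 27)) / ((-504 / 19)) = 4275 / 7324076387656 - 650997*sqrt(141) / 915509548457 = -0.00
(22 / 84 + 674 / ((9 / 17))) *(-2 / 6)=-160445 / 378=-424.46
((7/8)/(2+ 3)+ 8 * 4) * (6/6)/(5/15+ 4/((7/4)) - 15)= -2079/800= -2.60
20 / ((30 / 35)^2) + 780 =7265 / 9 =807.22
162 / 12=27 / 2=13.50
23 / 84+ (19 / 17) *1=1.39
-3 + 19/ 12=-17/ 12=-1.42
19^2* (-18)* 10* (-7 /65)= 90972 /13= 6997.85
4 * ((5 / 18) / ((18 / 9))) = 5 / 9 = 0.56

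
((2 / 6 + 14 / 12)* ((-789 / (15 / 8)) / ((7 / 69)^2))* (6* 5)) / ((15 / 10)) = -60102864 / 49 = -1226589.06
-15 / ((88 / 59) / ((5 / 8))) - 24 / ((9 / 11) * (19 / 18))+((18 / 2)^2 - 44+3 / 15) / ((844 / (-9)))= -34.47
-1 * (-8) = 8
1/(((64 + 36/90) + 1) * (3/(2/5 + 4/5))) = 2/327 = 0.01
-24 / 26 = -12 / 13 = -0.92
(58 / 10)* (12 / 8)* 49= 426.30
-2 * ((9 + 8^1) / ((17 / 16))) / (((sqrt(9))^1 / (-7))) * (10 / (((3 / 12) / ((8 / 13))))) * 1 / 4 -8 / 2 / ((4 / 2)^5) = 143321 / 312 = 459.36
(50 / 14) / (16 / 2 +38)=25 / 322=0.08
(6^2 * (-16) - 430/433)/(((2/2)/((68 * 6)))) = -101933904/433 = -235413.17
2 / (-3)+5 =13 / 3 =4.33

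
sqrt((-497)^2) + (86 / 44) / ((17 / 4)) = 93025 / 187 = 497.46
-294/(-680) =147/340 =0.43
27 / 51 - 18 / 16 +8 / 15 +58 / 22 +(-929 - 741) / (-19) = 38572297 / 426360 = 90.47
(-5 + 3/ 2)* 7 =-49/ 2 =-24.50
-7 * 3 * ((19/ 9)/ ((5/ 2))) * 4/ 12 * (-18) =532/ 5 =106.40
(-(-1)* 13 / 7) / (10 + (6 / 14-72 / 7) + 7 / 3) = 3 / 4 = 0.75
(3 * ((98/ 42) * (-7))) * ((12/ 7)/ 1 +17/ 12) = -1841/ 12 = -153.42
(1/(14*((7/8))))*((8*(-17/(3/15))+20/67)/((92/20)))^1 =-39600/3283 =-12.06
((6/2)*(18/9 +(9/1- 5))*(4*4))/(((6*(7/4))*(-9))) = -64/21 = -3.05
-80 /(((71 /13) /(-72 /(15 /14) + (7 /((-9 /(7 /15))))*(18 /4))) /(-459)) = -32858280 /71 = -462792.68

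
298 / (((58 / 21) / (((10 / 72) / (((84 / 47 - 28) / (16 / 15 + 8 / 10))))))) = -49021 / 45936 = -1.07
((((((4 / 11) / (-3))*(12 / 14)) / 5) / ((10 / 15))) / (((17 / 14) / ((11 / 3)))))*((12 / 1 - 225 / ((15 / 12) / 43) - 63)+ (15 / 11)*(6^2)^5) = -426779736 / 55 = -7759631.56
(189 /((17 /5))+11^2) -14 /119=3000 /17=176.47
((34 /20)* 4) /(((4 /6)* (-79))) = -51 /395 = -0.13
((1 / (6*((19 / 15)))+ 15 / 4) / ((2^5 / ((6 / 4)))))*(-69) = -61065 / 4864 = -12.55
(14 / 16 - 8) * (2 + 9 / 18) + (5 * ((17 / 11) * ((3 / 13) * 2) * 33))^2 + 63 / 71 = 2656013037 / 191984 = 13834.55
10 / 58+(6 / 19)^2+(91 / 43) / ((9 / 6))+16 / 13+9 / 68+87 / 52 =1408492430 / 298460721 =4.72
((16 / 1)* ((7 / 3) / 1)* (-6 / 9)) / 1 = -224 / 9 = -24.89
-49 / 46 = -1.07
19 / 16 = 1.19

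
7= 7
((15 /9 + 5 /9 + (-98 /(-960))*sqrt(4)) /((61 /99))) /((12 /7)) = 134519 /58560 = 2.30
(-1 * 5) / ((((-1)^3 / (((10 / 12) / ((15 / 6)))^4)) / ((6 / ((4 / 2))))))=5 / 27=0.19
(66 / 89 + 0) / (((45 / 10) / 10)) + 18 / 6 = 1241 / 267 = 4.65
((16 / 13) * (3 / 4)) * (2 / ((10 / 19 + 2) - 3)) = -152 / 39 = -3.90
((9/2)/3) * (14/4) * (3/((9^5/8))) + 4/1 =26258/6561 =4.00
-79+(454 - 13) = 362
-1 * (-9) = 9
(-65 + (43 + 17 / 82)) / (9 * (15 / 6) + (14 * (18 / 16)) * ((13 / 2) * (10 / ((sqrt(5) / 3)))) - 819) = -325234 * sqrt(5) / 30421467 - 421732 / 30421467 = -0.04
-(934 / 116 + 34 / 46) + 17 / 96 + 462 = 453.39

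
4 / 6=2 / 3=0.67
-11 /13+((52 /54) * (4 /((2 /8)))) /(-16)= -635 /351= -1.81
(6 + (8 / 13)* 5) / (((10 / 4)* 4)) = 59 / 65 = 0.91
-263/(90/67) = -17621/90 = -195.79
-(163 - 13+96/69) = -3482/23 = -151.39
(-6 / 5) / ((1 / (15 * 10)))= -180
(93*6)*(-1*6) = -3348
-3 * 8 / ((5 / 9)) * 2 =-432 / 5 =-86.40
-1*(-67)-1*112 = -45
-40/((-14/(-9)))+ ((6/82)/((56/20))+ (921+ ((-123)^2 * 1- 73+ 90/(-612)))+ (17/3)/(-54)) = 12607685803/790398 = 15951.06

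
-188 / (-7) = 188 / 7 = 26.86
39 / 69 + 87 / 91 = 3184 / 2093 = 1.52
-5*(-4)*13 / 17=260 / 17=15.29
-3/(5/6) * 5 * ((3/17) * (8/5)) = -432/85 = -5.08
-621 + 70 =-551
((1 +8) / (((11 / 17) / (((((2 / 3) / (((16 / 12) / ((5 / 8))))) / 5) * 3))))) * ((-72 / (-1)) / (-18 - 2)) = -9.39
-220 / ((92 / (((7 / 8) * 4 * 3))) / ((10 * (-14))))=80850 / 23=3515.22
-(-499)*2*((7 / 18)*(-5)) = -17465 / 9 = -1940.56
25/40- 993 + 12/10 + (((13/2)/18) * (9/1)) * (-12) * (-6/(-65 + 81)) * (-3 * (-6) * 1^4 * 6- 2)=22363/40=559.08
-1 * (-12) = 12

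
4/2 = 2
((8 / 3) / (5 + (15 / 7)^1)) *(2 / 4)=14 / 75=0.19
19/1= 19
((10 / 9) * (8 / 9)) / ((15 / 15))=80 / 81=0.99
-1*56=-56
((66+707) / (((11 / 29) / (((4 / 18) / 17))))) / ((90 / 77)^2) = 12082763 / 619650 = 19.50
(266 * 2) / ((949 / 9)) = 4788 / 949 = 5.05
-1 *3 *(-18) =54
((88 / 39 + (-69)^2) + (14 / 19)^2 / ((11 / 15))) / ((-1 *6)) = -737795417 / 929214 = -794.00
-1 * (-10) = 10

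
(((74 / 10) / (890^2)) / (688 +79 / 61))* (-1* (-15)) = 6771 / 33305428700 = 0.00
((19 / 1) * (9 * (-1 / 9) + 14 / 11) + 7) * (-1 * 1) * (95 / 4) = -6365 / 22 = -289.32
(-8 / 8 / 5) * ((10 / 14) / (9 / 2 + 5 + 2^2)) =-2 / 189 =-0.01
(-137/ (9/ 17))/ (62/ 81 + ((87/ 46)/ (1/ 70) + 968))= -482103/ 2051455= -0.24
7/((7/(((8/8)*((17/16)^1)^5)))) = 1419857/1048576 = 1.35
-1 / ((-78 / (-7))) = -7 / 78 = -0.09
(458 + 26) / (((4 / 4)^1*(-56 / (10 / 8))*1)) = -605 / 56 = -10.80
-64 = -64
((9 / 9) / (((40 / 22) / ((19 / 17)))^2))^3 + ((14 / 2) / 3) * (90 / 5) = 64965130119990241 / 1544804416000000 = 42.05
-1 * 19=-19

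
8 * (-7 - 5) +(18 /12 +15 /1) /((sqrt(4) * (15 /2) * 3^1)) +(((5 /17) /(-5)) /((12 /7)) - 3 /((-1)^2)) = -33547 /340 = -98.67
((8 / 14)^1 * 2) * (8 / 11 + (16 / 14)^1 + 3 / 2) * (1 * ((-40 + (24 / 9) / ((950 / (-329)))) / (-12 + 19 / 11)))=40354672 / 2630075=15.34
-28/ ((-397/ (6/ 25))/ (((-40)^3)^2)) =27525120000/ 397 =69332795.97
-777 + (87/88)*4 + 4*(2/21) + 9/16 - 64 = -3090233/3696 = -836.10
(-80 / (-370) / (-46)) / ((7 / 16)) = -64 / 5957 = -0.01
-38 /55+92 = 5022 /55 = 91.31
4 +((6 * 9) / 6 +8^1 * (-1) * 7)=-43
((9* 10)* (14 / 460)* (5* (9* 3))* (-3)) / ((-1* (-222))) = -8505 / 1702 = -5.00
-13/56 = -0.23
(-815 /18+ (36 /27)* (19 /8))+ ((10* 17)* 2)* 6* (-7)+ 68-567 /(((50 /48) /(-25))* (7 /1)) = -110791 /9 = -12310.11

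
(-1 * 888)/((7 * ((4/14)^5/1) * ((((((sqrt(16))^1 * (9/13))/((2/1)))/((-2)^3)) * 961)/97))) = 112023457/2883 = 38856.56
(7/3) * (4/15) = 28/45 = 0.62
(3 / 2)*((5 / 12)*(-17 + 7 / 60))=-10.55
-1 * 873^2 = -762129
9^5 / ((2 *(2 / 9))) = 531441 / 4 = 132860.25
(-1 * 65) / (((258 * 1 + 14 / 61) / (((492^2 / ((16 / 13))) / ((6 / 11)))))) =-259941435 / 2864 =-90761.67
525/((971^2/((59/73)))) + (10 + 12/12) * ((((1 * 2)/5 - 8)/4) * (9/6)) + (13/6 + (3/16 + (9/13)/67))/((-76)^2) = -2605214824612639997/83103229472190720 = -31.35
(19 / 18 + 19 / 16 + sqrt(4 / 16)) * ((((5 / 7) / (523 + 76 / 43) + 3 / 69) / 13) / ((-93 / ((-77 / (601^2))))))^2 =39145299875 / 228293906332804676779075609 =0.00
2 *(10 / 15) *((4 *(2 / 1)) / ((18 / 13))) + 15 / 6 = 551 / 54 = 10.20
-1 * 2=-2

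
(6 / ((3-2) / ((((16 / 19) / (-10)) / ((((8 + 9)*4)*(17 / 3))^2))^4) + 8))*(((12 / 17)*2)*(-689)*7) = -569586654 / 134758472711611616805388632787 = -0.00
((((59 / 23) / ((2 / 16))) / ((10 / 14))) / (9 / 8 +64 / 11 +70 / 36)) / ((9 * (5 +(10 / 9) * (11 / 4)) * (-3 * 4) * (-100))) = 109032 / 2934383125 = 0.00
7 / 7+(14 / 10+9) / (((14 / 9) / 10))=475 / 7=67.86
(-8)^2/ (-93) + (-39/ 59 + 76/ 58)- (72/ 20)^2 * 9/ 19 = -466938643/ 75583425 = -6.18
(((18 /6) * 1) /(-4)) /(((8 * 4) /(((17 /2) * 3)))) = -153 /256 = -0.60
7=7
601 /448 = 1.34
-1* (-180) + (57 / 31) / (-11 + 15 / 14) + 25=882547 / 4309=204.81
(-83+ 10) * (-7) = 511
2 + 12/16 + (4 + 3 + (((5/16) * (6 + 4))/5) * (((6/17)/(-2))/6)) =2647/272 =9.73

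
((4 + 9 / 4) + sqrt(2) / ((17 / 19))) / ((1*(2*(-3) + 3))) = -2.61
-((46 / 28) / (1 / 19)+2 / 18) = -3947 / 126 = -31.33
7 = 7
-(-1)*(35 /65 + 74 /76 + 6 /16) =1.89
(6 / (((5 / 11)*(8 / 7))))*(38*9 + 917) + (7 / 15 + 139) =176171 / 12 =14680.92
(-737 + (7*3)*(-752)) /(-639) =16529 /639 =25.87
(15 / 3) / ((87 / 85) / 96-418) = -13600 / 1136931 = -0.01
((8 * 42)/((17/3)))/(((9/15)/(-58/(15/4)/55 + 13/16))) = 49091/935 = 52.50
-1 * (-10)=10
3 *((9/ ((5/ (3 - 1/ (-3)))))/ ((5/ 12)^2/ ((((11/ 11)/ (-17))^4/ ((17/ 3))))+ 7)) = 7776/ 35499449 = 0.00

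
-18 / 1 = -18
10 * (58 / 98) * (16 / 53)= 4640 / 2597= 1.79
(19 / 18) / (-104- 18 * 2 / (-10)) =-95 / 9036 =-0.01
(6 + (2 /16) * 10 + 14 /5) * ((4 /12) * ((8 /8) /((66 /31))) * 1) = 2077 /1320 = 1.57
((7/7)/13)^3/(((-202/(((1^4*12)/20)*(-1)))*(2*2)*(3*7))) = 1/62131160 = 0.00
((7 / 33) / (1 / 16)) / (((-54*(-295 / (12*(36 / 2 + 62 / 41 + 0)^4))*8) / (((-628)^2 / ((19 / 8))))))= 7236977950720000000 / 940800390057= 7692362.83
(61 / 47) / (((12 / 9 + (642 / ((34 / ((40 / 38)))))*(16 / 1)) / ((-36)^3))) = -189.61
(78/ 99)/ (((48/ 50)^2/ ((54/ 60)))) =1625/ 2112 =0.77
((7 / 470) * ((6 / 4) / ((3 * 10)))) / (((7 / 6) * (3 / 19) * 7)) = 19 / 32900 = 0.00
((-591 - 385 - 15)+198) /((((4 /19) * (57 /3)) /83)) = -65819 /4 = -16454.75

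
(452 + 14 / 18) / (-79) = -4075 / 711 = -5.73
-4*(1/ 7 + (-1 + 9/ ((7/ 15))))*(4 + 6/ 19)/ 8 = -39.77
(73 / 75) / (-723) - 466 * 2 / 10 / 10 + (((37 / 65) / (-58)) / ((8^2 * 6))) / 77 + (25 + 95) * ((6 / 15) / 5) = 22457736577 / 80593793280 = 0.28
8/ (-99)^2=8/ 9801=0.00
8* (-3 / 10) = -12 / 5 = -2.40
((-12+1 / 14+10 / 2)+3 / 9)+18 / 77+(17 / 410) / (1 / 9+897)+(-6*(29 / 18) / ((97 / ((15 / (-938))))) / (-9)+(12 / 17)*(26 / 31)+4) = -1263975419349473 / 714282982611660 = -1.77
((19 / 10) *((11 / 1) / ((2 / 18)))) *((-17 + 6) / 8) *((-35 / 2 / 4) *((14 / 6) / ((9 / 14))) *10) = 3942785 / 96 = 41070.68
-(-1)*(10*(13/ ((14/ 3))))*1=195/ 7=27.86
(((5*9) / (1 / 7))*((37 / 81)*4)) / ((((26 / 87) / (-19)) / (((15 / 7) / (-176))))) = 509675 / 1144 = 445.52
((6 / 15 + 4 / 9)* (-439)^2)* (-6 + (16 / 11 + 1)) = -95204174 / 165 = -576994.99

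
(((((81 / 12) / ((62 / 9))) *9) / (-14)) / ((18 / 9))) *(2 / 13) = -2187 / 45136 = -0.05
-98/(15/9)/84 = -0.70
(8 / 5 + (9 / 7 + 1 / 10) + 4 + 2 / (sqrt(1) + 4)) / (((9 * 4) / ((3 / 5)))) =0.12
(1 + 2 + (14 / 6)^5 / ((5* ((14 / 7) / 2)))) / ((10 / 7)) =71582 / 6075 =11.78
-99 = -99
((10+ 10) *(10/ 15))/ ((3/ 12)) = 160/ 3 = 53.33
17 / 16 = 1.06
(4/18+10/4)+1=67/18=3.72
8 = 8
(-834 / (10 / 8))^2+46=11130046 / 25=445201.84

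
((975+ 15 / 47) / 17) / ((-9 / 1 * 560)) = -191 / 16779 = -0.01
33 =33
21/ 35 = 3/ 5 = 0.60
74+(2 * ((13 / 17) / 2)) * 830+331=17675 / 17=1039.71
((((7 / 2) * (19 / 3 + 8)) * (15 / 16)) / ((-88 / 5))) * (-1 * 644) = 1211525 / 704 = 1720.92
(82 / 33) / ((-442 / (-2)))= 82 / 7293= 0.01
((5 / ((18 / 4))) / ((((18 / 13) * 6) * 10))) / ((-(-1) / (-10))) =-65 / 486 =-0.13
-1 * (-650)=650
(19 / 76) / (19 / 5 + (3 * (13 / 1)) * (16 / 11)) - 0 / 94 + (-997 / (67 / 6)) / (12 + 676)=-9640129 / 76726792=-0.13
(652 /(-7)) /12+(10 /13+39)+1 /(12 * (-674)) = 7852519 /245336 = 32.01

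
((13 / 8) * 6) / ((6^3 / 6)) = 13 / 48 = 0.27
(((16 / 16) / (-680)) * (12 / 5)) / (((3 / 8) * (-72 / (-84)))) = -14 / 1275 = -0.01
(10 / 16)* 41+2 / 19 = 3911 / 152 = 25.73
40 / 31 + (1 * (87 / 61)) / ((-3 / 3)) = -257 / 1891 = -0.14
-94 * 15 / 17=-1410 / 17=-82.94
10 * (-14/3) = -140/3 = -46.67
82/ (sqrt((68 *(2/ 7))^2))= 4.22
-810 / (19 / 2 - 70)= 1620 / 121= 13.39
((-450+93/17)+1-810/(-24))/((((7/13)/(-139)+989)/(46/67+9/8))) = -48891845405/65136803968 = -0.75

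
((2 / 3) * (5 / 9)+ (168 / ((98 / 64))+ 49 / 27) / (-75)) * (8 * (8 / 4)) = -253264 / 14175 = -17.87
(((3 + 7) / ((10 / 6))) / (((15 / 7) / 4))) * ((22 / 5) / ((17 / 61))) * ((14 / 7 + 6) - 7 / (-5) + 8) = 6538224 / 2125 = 3076.81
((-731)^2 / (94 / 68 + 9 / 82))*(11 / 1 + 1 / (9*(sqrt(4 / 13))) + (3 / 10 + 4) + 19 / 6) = 372449617*sqrt(13) / 18720 + 103168543909 / 15600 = 6685103.57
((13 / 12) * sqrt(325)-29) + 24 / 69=-659 / 23 + 65 * sqrt(13) / 12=-9.12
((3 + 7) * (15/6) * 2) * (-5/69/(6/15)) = -9.06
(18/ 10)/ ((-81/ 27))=-0.60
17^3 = 4913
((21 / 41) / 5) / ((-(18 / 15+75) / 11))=-77 / 5207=-0.01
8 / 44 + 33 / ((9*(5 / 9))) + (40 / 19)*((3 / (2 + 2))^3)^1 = 64121 / 8360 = 7.67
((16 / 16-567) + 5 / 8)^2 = 20457529 / 64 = 319648.89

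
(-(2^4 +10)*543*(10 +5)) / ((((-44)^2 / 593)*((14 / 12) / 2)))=-188369415 / 1694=-111198.00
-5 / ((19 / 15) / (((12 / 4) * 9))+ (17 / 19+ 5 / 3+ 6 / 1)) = -38475 / 66241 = -0.58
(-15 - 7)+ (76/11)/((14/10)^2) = -9958/539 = -18.47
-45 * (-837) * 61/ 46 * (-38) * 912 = -39812206320/ 23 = -1730965492.17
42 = 42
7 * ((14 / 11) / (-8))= -49 / 44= -1.11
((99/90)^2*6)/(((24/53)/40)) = 641.30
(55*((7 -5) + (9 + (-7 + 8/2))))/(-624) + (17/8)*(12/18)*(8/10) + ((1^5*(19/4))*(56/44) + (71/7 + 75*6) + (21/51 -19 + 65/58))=449.15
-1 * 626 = -626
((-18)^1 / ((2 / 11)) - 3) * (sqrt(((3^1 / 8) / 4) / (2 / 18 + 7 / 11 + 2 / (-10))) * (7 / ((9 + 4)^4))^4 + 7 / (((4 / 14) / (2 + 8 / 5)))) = -44982 / 5 - 367353 * sqrt(89430) / 721311604354566947644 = -8996.40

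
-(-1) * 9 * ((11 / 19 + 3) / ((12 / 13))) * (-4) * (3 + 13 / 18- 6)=18122 / 57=317.93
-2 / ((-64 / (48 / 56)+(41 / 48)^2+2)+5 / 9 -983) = 1536 / 809765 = 0.00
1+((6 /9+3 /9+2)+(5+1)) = 10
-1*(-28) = 28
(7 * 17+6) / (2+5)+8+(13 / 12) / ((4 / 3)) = 26.67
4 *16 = 64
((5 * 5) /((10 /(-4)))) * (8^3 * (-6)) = 30720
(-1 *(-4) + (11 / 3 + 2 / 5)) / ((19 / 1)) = 121 / 285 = 0.42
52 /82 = 26 /41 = 0.63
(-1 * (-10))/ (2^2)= 5/ 2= 2.50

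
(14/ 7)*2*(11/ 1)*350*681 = 10487400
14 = 14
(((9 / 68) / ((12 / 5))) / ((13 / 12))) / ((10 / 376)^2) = 79524 / 1105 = 71.97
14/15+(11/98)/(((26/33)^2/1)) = 1107157/993720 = 1.11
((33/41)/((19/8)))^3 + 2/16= 619927091/3781833112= 0.16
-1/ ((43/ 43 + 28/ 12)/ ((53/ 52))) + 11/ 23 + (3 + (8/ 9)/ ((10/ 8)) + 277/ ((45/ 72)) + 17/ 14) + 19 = 352099613/ 753480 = 467.30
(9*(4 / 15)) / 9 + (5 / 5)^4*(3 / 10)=17 / 30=0.57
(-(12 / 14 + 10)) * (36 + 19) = -4180 / 7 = -597.14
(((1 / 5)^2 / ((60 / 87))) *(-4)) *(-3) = 87 / 125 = 0.70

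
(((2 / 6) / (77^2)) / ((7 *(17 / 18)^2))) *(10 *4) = 4320 / 11994367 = 0.00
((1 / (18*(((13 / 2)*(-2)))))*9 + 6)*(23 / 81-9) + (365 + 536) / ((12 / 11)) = 3259901 / 4212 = 773.96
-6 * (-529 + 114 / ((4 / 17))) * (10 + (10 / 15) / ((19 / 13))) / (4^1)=13261 / 19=697.95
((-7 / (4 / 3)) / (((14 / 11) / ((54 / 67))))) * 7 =-6237 / 268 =-23.27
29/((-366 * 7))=-0.01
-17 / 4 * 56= -238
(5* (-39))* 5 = -975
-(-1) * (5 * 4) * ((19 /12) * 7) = 665 /3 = 221.67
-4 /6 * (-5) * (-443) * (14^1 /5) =-12404 /3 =-4134.67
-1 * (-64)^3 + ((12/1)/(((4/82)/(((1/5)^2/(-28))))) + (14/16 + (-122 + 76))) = 366937933/1400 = 262098.52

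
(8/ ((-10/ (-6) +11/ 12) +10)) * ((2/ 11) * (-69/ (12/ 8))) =-8832/ 1661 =-5.32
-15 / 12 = -5 / 4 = -1.25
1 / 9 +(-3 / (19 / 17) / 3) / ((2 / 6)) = -440 / 171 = -2.57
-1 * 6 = -6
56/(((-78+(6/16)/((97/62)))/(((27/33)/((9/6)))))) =-43456/110627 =-0.39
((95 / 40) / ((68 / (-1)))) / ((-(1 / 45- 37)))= -855 / 905216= -0.00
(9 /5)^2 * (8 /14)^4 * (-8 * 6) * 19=-18911232 /60025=-315.06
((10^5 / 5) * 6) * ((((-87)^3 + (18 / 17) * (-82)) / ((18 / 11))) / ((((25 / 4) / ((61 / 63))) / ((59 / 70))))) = -15759627125440 / 2499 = -6306373399.54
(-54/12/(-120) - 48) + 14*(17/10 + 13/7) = 147/80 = 1.84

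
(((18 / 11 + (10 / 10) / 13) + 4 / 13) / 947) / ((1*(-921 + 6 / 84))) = -4046 / 1745982953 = -0.00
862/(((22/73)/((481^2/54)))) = 7279311143/594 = 12254732.56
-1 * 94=-94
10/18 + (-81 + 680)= 5396/9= 599.56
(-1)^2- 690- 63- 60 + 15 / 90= -4871 / 6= -811.83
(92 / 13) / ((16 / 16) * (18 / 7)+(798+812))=161 / 36686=0.00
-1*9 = -9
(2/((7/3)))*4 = 24/7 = 3.43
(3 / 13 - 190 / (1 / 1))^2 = 6086089 / 169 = 36012.36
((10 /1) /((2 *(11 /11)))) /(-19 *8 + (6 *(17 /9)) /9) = -27 /814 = -0.03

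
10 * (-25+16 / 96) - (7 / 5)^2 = -18772 / 75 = -250.29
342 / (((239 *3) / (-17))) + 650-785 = -34203 / 239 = -143.11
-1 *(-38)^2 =-1444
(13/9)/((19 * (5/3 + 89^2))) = 0.00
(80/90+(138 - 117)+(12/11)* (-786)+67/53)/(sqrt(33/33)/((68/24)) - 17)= 74418860/1484901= 50.12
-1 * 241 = -241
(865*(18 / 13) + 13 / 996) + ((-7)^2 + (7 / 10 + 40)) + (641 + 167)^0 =83411363 / 64740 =1288.41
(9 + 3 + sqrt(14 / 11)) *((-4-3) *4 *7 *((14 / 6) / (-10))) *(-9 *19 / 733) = -140.06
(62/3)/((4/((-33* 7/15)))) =-2387/30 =-79.57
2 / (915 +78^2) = 2 / 6999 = 0.00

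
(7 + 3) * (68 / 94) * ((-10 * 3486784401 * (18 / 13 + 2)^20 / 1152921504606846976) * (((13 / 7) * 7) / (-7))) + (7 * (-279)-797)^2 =477751552035587915226762503947280425 / 63041932562729765491537739776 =7578313.87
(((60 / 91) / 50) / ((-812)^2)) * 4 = 3 / 37500190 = 0.00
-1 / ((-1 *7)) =1 / 7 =0.14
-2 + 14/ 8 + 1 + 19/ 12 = 7/ 3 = 2.33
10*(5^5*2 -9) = 62410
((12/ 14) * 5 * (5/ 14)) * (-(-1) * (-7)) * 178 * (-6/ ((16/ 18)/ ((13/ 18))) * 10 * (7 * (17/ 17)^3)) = 1301625/ 2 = 650812.50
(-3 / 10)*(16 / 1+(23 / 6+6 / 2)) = -137 / 20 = -6.85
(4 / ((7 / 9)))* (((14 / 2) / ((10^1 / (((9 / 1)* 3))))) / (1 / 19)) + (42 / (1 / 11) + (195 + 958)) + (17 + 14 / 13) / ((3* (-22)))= 14849947 / 4290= 3461.53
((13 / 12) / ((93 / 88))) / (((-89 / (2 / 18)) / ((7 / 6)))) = -1001 / 670437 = -0.00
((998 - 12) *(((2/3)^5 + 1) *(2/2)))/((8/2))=135575/486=278.96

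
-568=-568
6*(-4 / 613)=-0.04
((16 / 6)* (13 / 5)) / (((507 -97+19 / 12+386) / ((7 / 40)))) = 364 / 239275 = 0.00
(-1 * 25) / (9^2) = -25 / 81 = -0.31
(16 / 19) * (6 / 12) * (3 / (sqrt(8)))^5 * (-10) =-1215 * sqrt(2) / 304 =-5.65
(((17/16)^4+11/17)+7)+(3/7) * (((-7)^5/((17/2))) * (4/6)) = -556.02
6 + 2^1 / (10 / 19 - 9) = 928 / 161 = 5.76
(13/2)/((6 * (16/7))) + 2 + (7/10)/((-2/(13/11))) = 2.06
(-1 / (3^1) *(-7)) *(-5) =-11.67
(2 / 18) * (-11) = -11 / 9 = -1.22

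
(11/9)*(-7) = -77/9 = -8.56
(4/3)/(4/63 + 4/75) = 525/46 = 11.41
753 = 753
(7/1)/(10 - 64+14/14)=-7/53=-0.13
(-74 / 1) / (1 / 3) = -222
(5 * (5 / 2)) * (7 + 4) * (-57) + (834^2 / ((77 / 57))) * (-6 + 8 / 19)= -443580591 / 154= -2880393.45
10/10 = 1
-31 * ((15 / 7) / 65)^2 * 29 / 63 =-899 / 57967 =-0.02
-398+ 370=-28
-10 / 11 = -0.91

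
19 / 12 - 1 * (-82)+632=8587 / 12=715.58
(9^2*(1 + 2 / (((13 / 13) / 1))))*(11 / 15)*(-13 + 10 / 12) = -21681 / 10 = -2168.10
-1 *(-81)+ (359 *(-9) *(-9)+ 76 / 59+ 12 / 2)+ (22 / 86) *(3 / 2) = 29167.67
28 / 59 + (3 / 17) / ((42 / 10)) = 3627 / 7021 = 0.52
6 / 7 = 0.86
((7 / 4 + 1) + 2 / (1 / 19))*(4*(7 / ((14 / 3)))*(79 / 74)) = 38631 / 148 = 261.02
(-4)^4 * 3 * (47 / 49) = 36096 / 49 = 736.65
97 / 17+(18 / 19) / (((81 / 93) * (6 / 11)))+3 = 31105 / 2907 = 10.70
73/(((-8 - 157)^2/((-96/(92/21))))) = -0.06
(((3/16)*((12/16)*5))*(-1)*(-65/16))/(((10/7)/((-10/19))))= -20475/19456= -1.05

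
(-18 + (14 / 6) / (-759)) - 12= -68317 / 2277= -30.00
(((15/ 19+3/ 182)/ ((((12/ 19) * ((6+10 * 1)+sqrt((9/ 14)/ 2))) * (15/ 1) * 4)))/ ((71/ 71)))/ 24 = 929/ 16752060 -929 * sqrt(7)/ 1250820480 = 0.00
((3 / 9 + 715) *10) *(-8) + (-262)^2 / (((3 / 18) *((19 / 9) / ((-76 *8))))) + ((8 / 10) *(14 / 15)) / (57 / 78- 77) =-17649799376656 / 148725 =-118674058.68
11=11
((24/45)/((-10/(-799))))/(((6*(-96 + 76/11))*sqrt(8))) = -0.03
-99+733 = 634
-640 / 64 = -10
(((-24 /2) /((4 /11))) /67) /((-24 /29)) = 0.60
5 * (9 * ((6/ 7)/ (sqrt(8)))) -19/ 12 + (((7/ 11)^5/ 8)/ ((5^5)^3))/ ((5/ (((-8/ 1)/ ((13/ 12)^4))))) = -13335536897129426260049/ 8422444356079101562500 + 135 * sqrt(2)/ 14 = 12.05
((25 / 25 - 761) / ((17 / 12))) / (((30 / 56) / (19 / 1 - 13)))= -102144 / 17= -6008.47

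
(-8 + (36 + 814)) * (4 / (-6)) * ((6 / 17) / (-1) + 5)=-133036 / 51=-2608.55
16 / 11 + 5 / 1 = 71 / 11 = 6.45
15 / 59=0.25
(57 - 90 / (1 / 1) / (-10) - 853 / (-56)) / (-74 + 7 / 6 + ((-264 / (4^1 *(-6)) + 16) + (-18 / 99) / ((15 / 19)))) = -250195 / 141876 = -1.76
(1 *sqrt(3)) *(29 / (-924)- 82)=-75797 *sqrt(3) / 924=-142.08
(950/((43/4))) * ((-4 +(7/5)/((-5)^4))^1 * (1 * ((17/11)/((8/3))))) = -12105717/59125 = -204.75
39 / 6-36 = -59 / 2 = -29.50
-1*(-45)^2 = -2025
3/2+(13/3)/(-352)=1571/1056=1.49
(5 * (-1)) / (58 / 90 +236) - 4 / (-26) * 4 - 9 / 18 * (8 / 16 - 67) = 18741189 / 553748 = 33.84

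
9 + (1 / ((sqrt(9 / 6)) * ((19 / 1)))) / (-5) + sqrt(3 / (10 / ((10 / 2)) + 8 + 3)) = -sqrt(6) / 285 + sqrt(39) / 13 + 9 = 9.47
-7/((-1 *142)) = 7/142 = 0.05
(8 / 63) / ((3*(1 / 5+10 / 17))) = 680 / 12663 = 0.05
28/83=0.34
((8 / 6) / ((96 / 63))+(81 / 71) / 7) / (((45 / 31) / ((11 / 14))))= 1407307 / 2504880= 0.56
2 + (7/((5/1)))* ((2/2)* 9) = 73/5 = 14.60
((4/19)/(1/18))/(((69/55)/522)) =689040/437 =1576.75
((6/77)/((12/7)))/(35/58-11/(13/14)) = -377/93247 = -0.00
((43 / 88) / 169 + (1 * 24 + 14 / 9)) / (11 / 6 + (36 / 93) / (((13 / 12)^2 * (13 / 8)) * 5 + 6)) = 172542303839 / 12544844988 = 13.75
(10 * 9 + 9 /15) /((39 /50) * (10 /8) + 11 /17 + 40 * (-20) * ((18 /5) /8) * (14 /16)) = -61608 /213097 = -0.29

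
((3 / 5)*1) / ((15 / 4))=4 / 25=0.16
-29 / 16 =-1.81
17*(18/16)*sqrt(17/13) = 153*sqrt(221)/104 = 21.87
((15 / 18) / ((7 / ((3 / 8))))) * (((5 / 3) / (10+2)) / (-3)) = -25 / 12096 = -0.00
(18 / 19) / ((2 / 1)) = 9 / 19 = 0.47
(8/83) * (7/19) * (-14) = -784/1577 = -0.50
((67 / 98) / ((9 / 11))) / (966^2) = 737 / 823043592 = 0.00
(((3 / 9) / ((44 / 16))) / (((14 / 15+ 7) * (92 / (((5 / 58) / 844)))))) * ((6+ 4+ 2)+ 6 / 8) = 75 / 346775968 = 0.00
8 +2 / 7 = 58 / 7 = 8.29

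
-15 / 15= -1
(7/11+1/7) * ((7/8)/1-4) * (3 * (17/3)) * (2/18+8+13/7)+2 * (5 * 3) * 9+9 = -216107/1617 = -133.65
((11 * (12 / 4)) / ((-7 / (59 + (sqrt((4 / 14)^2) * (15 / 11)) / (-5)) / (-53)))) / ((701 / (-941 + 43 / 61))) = -19747.67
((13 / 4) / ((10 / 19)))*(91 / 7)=3211 / 40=80.28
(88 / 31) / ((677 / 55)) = 0.23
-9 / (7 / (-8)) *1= 72 / 7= 10.29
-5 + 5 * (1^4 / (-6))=-5.83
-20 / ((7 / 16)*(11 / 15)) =-4800 / 77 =-62.34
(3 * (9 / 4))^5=14348907 / 1024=14012.60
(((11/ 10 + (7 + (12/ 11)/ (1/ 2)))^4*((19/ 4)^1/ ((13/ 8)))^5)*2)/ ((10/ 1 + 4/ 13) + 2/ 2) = 421829.47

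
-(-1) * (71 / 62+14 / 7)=195 / 62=3.15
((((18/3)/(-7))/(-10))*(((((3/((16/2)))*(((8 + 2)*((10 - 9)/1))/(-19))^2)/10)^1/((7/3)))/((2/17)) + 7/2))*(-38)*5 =-214563/3724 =-57.62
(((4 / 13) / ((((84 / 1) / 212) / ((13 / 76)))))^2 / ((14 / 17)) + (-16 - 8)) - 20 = -98020063 / 2228814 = -43.98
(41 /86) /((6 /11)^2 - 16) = -0.03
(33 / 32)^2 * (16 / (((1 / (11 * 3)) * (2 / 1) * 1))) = 35937 / 128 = 280.76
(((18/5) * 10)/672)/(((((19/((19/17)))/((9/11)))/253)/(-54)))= -16767/476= -35.22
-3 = -3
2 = 2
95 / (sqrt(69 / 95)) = 95 * sqrt(6555) / 69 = 111.47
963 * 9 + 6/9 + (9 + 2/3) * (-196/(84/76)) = 62581/9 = 6953.44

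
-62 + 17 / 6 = -355 / 6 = -59.17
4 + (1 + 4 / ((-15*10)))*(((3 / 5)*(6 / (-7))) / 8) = 13781 / 3500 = 3.94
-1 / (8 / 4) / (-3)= 1 / 6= 0.17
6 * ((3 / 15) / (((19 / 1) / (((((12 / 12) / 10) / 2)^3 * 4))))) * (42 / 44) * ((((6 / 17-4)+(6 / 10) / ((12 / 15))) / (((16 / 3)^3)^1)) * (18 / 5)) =-3015873 / 1455308800000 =-0.00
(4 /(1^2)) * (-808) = -3232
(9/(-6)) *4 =-6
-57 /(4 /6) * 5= -427.50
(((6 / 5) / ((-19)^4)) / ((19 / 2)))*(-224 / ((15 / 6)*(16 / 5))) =-336 / 12380495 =-0.00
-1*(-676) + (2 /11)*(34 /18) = 66958 /99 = 676.34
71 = 71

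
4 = 4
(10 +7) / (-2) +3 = -11 / 2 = -5.50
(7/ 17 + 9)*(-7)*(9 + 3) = -13440/ 17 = -790.59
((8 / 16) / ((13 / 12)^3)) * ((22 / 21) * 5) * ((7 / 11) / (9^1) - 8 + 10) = 65600 / 15379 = 4.27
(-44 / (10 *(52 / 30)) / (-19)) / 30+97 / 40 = 24003 / 9880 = 2.43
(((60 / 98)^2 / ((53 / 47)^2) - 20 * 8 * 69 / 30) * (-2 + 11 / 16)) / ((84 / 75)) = 46499145225 / 107910544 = 430.90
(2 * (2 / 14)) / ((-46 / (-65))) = 65 / 161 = 0.40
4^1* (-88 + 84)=-16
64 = 64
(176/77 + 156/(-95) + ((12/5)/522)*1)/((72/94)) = 881297/1041390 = 0.85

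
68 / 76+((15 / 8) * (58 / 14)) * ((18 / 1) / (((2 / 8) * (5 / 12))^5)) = 947679732359 / 83125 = 11400658.43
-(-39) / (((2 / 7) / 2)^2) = 1911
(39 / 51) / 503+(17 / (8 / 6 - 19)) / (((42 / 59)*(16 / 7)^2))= -59683803 / 232039936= -0.26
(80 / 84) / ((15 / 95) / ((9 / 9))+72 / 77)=4180 / 4797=0.87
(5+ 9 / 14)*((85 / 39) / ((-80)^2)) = 1343 / 698880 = 0.00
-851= -851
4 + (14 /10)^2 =149 /25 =5.96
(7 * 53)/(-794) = -371/794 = -0.47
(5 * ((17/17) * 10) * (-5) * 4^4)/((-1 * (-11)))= -64000/11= -5818.18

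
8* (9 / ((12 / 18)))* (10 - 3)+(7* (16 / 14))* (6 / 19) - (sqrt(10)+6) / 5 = 71946 / 95 - sqrt(10) / 5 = 756.69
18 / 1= 18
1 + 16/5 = 21/5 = 4.20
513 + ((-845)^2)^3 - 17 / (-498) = 181288224859305536741 / 498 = 364032580038766138.03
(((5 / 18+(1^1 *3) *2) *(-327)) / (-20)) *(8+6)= 86219 / 60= 1436.98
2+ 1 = 3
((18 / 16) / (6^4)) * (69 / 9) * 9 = 23 / 384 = 0.06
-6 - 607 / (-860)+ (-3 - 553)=-482713 / 860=-561.29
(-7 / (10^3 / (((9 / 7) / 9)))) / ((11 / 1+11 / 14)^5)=-67228 / 15287262890625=-0.00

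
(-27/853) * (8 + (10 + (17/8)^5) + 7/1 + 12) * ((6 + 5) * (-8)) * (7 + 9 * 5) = 10163206053/873472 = 11635.41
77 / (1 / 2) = 154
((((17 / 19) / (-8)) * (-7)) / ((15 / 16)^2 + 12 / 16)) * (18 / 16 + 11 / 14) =0.92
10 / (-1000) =-1 / 100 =-0.01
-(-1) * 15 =15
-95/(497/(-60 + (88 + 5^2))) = -5035/497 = -10.13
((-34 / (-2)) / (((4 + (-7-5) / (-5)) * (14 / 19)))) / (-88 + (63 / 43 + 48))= -69445 / 742336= -0.09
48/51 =16/17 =0.94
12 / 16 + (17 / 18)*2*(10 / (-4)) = -143 / 36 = -3.97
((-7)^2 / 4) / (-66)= -49 / 264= -0.19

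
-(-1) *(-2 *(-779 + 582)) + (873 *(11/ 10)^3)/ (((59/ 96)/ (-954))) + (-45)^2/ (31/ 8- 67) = -1343247809074/ 744875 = -1803319.76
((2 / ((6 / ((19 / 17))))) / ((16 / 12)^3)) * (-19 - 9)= -1197 / 272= -4.40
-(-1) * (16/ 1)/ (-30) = -8/ 15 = -0.53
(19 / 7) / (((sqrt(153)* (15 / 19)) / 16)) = 5776* sqrt(17) / 5355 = 4.45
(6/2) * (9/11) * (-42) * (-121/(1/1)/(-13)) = -12474/13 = -959.54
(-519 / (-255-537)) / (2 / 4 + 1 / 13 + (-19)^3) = -2249 / 23538108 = -0.00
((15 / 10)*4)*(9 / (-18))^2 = 3 / 2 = 1.50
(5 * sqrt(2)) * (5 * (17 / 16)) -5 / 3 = -5 / 3 + 425 * sqrt(2) / 16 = 35.90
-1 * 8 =-8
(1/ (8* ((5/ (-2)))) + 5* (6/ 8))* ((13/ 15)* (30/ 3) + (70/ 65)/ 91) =32.11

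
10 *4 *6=240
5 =5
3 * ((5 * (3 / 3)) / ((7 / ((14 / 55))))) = 6 / 11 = 0.55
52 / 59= 0.88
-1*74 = -74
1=1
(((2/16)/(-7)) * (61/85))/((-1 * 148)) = 61/704480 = 0.00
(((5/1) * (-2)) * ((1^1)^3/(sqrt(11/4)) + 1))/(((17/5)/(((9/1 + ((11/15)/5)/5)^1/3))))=-14.19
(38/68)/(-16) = -0.03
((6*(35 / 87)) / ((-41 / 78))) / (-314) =2730 / 186673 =0.01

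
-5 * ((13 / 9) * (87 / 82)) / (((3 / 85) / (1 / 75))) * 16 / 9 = -5.15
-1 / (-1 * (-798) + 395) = -1 / 1193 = -0.00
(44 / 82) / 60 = 11 / 1230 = 0.01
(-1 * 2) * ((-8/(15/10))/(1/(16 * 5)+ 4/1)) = 2560/963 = 2.66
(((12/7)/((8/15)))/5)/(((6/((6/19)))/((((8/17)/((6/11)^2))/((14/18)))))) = 0.07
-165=-165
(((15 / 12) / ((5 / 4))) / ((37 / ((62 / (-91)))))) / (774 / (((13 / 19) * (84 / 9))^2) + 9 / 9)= -45136 / 48973607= -0.00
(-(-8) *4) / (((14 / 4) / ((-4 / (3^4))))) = -256 / 567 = -0.45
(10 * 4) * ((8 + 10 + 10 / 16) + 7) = 1025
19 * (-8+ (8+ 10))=190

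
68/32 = 17/8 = 2.12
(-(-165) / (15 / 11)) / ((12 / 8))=242 / 3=80.67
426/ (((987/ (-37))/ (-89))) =467606/ 329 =1421.29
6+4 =10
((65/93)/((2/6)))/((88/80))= 650/341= 1.91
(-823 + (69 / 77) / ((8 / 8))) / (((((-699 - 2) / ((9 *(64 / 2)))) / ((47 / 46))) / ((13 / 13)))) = 428427936 / 1241471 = 345.10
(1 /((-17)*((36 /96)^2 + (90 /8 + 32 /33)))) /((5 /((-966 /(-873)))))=-9856 /9358075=-0.00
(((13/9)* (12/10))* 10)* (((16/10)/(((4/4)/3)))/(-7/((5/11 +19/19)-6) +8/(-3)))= -960/13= -73.85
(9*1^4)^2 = 81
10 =10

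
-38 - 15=-53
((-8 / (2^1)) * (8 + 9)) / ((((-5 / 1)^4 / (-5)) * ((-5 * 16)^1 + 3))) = -68 / 9625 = -0.01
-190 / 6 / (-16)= 95 / 48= 1.98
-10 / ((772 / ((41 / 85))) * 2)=-41 / 13124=-0.00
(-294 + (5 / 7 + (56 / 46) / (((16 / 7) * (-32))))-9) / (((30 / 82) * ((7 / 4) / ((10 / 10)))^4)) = -510847454 / 5798415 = -88.10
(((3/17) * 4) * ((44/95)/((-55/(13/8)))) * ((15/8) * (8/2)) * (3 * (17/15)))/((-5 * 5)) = 117/11875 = 0.01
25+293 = 318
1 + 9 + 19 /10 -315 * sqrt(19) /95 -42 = -301 /10 -63 * sqrt(19) /19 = -44.55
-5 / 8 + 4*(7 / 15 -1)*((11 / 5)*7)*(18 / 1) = -118397 / 200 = -591.98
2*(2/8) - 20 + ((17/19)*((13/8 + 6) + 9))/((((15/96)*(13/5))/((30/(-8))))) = -156.81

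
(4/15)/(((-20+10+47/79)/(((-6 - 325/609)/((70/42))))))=1257364/11312175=0.11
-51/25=-2.04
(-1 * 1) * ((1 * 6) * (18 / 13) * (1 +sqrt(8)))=-216 * sqrt(2) / 13 - 108 / 13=-31.81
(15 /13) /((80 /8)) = 3 /26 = 0.12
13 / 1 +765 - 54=724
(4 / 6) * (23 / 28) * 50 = 575 / 21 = 27.38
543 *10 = 5430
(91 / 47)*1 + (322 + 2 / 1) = 15319 / 47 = 325.94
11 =11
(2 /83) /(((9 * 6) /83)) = 1 /27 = 0.04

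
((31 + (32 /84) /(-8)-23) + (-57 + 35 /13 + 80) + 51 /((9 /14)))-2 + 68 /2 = 13193 /91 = 144.98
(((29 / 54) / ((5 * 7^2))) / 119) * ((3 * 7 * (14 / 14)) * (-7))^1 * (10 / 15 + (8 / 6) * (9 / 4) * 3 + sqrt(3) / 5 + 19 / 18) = -5597 / 192780- 29 * sqrt(3) / 53550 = -0.03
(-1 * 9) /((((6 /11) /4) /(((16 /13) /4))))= -264 /13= -20.31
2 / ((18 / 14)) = 14 / 9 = 1.56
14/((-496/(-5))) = 35/248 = 0.14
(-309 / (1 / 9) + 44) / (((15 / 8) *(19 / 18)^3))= -42565824 / 34295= -1241.17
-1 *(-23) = 23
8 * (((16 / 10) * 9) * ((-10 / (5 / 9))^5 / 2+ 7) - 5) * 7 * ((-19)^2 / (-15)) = 1375172557304 / 75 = 18335634097.39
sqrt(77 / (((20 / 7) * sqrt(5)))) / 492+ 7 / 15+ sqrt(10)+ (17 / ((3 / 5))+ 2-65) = -171 / 5+ 7 * sqrt(11) * 5^(1 / 4) / 4920+ sqrt(10) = -31.03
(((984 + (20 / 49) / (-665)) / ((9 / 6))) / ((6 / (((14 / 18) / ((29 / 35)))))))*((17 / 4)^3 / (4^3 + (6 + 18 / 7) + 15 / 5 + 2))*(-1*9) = -39382141265 / 43083792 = -914.08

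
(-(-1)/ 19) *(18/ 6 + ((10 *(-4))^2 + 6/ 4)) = 3209/ 38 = 84.45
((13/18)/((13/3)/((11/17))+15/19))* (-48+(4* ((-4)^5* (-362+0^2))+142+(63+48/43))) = 57749957265/403684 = 143057.34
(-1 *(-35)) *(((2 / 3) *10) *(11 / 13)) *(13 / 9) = 7700 / 27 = 285.19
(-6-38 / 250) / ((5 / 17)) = -13073 / 625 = -20.92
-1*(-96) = 96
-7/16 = -0.44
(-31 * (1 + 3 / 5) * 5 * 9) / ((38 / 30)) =-33480 / 19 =-1762.11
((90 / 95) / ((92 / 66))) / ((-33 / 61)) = -549 / 437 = -1.26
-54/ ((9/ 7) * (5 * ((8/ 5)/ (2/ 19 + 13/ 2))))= -34.68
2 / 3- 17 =-16.33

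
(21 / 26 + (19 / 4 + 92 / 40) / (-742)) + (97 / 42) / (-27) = 11136287 / 15626520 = 0.71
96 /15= 32 /5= 6.40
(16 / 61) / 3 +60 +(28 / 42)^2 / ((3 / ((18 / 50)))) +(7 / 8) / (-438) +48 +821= 4964945917 / 5343600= 929.14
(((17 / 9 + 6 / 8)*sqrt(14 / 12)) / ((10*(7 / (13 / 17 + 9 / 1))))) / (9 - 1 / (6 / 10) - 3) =1577*sqrt(42) / 111384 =0.09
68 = 68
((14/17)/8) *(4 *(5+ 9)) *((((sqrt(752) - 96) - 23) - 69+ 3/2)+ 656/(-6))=-1547.31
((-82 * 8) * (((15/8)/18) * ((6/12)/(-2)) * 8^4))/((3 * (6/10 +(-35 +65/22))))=-23091200/31131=-741.74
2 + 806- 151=657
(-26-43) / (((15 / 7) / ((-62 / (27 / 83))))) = 828506 / 135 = 6137.08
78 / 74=39 / 37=1.05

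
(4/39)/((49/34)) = 136/1911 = 0.07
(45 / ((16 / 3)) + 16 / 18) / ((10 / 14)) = 9401 / 720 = 13.06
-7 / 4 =-1.75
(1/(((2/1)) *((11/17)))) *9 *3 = 459/22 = 20.86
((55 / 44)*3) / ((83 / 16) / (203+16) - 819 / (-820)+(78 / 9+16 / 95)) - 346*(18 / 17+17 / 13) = -4866836443418 / 5946522361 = -818.43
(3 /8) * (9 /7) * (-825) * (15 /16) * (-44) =3675375 /224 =16407.92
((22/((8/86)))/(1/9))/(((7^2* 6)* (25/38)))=26961/2450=11.00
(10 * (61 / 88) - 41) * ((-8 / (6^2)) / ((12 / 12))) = 1499 / 198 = 7.57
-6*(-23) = 138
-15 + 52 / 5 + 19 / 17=-296 / 85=-3.48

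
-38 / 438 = -19 / 219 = -0.09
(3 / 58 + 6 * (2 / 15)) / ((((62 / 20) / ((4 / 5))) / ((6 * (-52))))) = -308256 / 4495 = -68.58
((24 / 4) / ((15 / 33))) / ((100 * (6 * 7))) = 11 / 3500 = 0.00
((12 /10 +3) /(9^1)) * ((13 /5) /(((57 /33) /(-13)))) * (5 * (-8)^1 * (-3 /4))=-26026 /95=-273.96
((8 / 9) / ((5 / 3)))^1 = 8 / 15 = 0.53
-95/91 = -1.04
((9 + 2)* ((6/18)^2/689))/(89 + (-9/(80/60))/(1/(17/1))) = -44/638703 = -0.00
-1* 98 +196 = 98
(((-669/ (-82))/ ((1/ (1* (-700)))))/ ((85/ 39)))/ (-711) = 202930/ 55063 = 3.69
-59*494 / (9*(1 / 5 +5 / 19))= -1384435 / 198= -6992.10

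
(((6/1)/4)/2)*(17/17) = 3/4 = 0.75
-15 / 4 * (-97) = 1455 / 4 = 363.75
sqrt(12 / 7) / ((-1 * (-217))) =2 * sqrt(21) / 1519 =0.01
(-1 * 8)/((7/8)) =-64/7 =-9.14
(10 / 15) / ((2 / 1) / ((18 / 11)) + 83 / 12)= 24 / 293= 0.08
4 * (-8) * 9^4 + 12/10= -1049754/5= -209950.80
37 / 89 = 0.42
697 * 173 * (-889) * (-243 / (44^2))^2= -6329846659941 / 3748096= -1688816.58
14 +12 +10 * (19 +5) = 266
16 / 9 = 1.78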